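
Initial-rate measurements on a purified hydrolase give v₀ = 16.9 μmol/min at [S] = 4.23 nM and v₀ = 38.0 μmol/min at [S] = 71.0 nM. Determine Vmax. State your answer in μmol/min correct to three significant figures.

41.3 μmol/min

In reciprocal form, 1/v = (Km/Vmax)·(1/[S]) + 1/Vmax. The two points give (1/[S], 1/v) = (0.2364, 0.05917) and (0.01408, 0.02632).
Slope = (0.05917 − 0.02632)/(0.2364 − 0.01408) = 0.1478; intercept = 0.05917 − 0.1478×0.2364 = 0.02423.
Vmax = 1/intercept = 41.3 μmol/min; Km = slope × Vmax = 0.1478 × 41.3 = 6.10 nM.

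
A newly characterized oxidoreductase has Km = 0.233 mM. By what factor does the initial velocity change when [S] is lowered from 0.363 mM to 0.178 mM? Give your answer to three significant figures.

The fractional saturations are [S]/(Km+[S]) = 0.363/0.5960 = 0.6091 and 0.178/0.4110 = 0.4331.
v₂/v₁ is just their ratio: 0.4331/0.6091 = 0.711.

0.711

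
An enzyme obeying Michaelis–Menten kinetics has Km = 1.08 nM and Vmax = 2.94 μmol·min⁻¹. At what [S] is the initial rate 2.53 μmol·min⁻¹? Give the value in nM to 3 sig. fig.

The required fractional saturation is v/Vmax = 2.53/2.94 = 0.8605.
Then [S]/(Km+[S]) = 0.8605 ⇒ [S] = 1.08 × 0.8605/(1 − 0.8605) = 6.66 nM.

6.66 nM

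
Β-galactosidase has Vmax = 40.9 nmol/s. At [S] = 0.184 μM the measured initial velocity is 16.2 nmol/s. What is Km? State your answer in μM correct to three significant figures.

From v = Vmax[S]/(Km+[S]), Km = [S](Vmax − v)/v.
Km = 0.184 × (40.9 − 16.2) / 16.2 = 4.545/16.2 = 0.281 μM.

0.281 μM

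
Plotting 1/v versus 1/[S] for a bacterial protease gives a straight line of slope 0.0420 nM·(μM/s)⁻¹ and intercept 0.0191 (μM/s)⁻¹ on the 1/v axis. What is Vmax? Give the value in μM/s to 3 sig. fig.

The y-intercept of a Lineweaver–Burk plot equals 1/Vmax, so Vmax = 1/0.0191 = 52.4 μM/s.

52.4 μM/s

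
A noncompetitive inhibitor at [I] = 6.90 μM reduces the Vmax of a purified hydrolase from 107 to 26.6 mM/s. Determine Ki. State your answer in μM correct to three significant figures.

2.28 μM

Noncompetitive: Vmax,app = Vmax/α with α = 1 + [I]/Ki.
α = Vmax/Vmax,app = 107/26.6 = 4.023.
Since α = 1 + [I]/Ki, [I]/Ki = 4.023 − 1 = 3.023 and Ki = 6.90/3.023 = 2.28 μM.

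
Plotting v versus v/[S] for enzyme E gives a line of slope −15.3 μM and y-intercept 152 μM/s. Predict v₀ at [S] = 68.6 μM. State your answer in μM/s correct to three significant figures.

In the Eadie–Hofstee form v = Vmax − Km·(v/[S]), the slope is −Km and the intercept is Vmax, so Km = 15.3 μM and Vmax = 152 μM/s.
v = 152 × 68.6/(15.3 + 68.6) = 124 μM/s.

124 μM/s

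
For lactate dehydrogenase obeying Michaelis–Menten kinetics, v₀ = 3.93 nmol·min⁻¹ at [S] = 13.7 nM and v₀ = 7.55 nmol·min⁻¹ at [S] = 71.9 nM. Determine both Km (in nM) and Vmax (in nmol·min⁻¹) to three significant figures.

Km = 19.9 nM; Vmax = 9.64 nmol·min⁻¹

In reciprocal form, 1/v = (Km/Vmax)·(1/[S]) + 1/Vmax. The two points give (1/[S], 1/v) = (0.07299, 0.2545) and (0.01391, 0.1325).
Slope = (0.2545 − 0.1325)/(0.07299 − 0.01391) = 2.065; intercept = 0.2545 − 2.065×0.07299 = 0.1037.
Vmax = 1/intercept = 9.64 nmol·min⁻¹; Km = slope × Vmax = 2.065 × 9.64 = 19.9 nM.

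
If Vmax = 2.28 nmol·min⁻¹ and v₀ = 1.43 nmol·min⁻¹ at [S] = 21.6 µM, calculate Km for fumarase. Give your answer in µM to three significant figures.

12.8 µM

v/Vmax = 1.43/2.28 = 0.6272 = [S]/(Km+[S]).
So Km + [S] = [S]/0.6272 = 34.44 µM, giving Km = 34.44 − 21.6 = 12.8 µM.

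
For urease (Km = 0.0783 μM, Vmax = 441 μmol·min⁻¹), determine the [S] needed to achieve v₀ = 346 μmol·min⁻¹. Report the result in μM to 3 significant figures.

0.285 μM

Rearranging v = Vmax[S]/(Km+[S]) gives [S] = Km·v/(Vmax − v).
[S] = 0.0783 × 346 / (441 − 346) = 27.09/95.00 = 0.285 μM.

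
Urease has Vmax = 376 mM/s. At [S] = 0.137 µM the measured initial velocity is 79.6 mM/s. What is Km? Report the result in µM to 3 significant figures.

0.510 µM

From v = Vmax[S]/(Km+[S]), Km = [S](Vmax − v)/v.
Km = 0.137 × (376 − 79.6) / 79.6 = 40.61/79.6 = 0.510 µM.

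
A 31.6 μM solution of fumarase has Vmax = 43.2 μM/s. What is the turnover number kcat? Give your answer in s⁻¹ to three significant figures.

1.37 s⁻¹

kcat = Vmax/[E]total = 43.2 μM/s / 31.6 μM = 1.37 s⁻¹.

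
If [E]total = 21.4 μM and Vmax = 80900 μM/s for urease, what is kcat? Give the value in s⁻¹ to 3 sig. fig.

3780 s⁻¹

kcat = Vmax/[E]total = 80900 μM/s / 21.4 μM = 3780 s⁻¹.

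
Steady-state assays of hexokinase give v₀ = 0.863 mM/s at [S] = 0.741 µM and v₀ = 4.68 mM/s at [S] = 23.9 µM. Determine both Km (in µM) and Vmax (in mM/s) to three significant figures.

From v = Vmax[S]/(Km+[S]), each point gives Vmax = v(Km+[S])/[S].
Equating: 0.863(Km+0.741)/0.741 = 4.68(Km+23.9)/23.9.
1.165·Km + 0.863 = 0.1958·Km + 4.68, so (1.165 − 0.1958)·Km = 4.68 − 0.863.
Km = 3.817/0.9688 = 3.94 µM; then Vmax = 0.863(3.94+0.741)/0.741 = 5.45 mM/s.

Km = 3.94 µM; Vmax = 5.45 mM/s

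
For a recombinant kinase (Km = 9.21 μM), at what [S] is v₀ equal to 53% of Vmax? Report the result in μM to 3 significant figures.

v/Vmax = [S]/(Km+[S]) = 0.53, so [S] = Km·0.53/(1 − 0.53) = 9.21 × 1.128.
[S] = 10.4 μM.

10.4 μM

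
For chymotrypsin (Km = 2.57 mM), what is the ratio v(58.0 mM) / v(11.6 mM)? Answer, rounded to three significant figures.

1.17

The fractional saturations are [S]/(Km+[S]) = 11.6/14.17 = 0.8186 and 58.0/60.57 = 0.9576.
v₂/v₁ is just their ratio: 0.9576/0.8186 = 1.17.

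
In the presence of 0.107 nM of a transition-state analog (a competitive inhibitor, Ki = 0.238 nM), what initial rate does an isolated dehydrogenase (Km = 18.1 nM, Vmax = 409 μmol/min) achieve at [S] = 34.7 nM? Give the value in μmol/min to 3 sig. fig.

With α = 1 + [I]/Ki = 1 + 0.107/0.238 = 1.450, the competitive rate law is v = Vmax[S] / (αKm + [S]).
v = 409×34.7 / (1.450×18.1 + 34.7) = 14190/60.94 = 233 μmol/min.

233 μmol/min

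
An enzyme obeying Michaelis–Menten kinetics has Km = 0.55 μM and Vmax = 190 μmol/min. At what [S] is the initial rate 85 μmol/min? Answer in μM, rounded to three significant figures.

0.445 μM

Rearranging v = Vmax[S]/(Km+[S]) gives [S] = Km·v/(Vmax − v).
[S] = 0.55 × 85 / (190 − 85) = 46.75/105.0 = 0.445 μM.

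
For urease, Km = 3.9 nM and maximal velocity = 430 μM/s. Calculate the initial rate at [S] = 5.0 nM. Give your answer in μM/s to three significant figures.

[S]/(Km+[S]) = 5.0/8.900 = 0.5618, the fractional saturation.
v = 0.5618 × Vmax = 0.5618 × 430 = 242 μM/s.

242 μM/s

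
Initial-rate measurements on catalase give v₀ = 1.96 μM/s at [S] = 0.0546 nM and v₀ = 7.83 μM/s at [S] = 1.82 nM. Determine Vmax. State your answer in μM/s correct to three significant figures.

8.63 μM/s

In reciprocal form, 1/v = (Km/Vmax)·(1/[S]) + 1/Vmax. The two points give (1/[S], 1/v) = (18.32, 0.5102) and (0.5495, 0.1277).
Slope = (0.5102 − 0.1277)/(18.32 − 0.5495) = 0.02153; intercept = 0.5102 − 0.02153×18.32 = 0.1159.
Vmax = 1/intercept = 8.63 μM/s; Km = slope × Vmax = 0.02153 × 8.63 = 0.186 nM.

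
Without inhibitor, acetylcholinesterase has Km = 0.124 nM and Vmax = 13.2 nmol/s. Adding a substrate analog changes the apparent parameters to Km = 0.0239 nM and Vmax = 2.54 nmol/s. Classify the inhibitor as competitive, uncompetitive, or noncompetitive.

Both Km and Vmax decrease by the same factor (~5.19-fold) — characteristic of uncompetitive inhibition.

uncompetitive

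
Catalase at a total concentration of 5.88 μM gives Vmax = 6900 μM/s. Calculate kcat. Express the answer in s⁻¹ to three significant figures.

1170 s⁻¹

kcat = Vmax/[E]total = 6900 μM/s / 5.88 μM = 1170 s⁻¹.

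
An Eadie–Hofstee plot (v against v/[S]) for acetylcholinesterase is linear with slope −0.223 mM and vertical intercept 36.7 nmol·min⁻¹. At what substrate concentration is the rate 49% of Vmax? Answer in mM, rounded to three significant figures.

The Eadie–Hofstee slope gives Km = 0.223 mM (slope = −Km).
v/Vmax = [S]/(Km+[S]) = 0.49 ⇒ [S] = Km·0.49/(1−0.49) = 0.223 × 0.9608 = 0.214 mM.

0.214 mM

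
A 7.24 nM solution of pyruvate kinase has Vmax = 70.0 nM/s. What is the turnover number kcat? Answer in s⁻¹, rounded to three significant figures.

9.67 s⁻¹

kcat = Vmax/[E]total = 70.0 nM/s / 7.24 nM = 9.67 s⁻¹.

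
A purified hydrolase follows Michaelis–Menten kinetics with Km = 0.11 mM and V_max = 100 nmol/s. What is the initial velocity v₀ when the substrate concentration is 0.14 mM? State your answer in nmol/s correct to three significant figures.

v = Vmax·[S]/(Km + [S]) = 100 × 0.14 / (0.11 + 0.14)
  = 14.00 / 0.2500 = 56.0 nmol/s.

56.0 nmol/s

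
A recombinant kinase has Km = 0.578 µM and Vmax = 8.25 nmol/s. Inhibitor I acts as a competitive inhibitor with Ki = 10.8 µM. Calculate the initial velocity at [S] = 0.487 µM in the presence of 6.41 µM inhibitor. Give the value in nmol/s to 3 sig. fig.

2.85 nmol/s

With α = 1 + [I]/Ki = 1 + 6.41/10.8 = 1.594, the competitive rate law is v = Vmax[S] / (αKm + [S]).
v = 8.25×0.487 / (1.594×0.578 + 0.487) = 4.018/1.408 = 2.85 nmol/s.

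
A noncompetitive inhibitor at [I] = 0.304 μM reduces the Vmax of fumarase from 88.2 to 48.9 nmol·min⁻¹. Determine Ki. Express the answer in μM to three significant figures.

0.378 μM

Noncompetitive: Vmax,app = Vmax/α with α = 1 + [I]/Ki.
α = Vmax/Vmax,app = 88.2/48.9 = 1.804.
Since α = 1 + [I]/Ki, [I]/Ki = 1.804 − 1 = 0.8037 and Ki = 0.304/0.8037 = 0.378 μM.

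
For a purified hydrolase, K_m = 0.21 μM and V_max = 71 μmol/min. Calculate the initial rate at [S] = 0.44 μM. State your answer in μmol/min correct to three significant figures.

48.1 μmol/min

[S]/(Km+[S]) = 0.44/0.6500 = 0.6769, the fractional saturation.
v = 0.6769 × Vmax = 0.6769 × 71 = 48.1 μmol/min.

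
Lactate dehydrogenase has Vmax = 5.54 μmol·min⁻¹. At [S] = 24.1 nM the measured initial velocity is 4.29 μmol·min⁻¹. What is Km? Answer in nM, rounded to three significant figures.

7.02 nM

v/Vmax = 4.29/5.54 = 0.7744 = [S]/(Km+[S]).
So Km + [S] = [S]/0.7744 = 31.12 nM, giving Km = 31.12 − 24.1 = 7.02 nM.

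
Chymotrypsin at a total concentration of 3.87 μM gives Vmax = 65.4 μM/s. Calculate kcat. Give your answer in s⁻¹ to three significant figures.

kcat = Vmax/[E]total = 65.4 μM/s / 3.87 μM = 16.9 s⁻¹.

16.9 s⁻¹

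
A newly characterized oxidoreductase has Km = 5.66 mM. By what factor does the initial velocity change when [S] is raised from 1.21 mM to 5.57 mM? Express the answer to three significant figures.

2.82

The fractional saturations are [S]/(Km+[S]) = 1.21/6.870 = 0.1761 and 5.57/11.23 = 0.4960.
v₂/v₁ is just their ratio: 0.4960/0.1761 = 2.82.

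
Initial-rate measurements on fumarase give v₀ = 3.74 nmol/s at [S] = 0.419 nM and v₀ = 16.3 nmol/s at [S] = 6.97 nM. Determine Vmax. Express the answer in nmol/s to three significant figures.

From v = Vmax[S]/(Km+[S]), each point gives Vmax = v(Km+[S])/[S].
Equating: 3.74(Km+0.419)/0.419 = 16.3(Km+6.97)/6.97.
8.926·Km + 3.74 = 2.339·Km + 16.3, so (8.926 − 2.339)·Km = 16.3 − 3.74.
Km = 12.56/6.587 = 1.91 nM; then Vmax = 3.74(1.91+0.419)/0.419 = 20.8 nmol/s.

20.8 nmol/s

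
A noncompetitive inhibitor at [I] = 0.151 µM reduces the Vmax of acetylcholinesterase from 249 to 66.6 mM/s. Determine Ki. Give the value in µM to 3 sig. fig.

0.0551 µM

Noncompetitive: Vmax,app = Vmax/α with α = 1 + [I]/Ki.
α = Vmax/Vmax,app = 249/66.6 = 3.739.
Ki = [I]/(α − 1) = 0.151/2.739 = 0.0551 µM.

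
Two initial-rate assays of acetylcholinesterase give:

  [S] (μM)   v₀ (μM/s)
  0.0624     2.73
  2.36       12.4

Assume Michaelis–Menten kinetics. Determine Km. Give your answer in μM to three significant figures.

In reciprocal form, 1/v = (Km/Vmax)·(1/[S]) + 1/Vmax. The two points give (1/[S], 1/v) = (16.03, 0.3663) and (0.4237, 0.08065).
Slope = (0.3663 − 0.08065)/(16.03 − 0.4237) = 0.01831; intercept = 0.3663 − 0.01831×16.03 = 0.07289.
Vmax = 1/intercept = 13.7 μM/s; Km = slope × Vmax = 0.01831 × 13.7 = 0.251 μM.

0.251 μM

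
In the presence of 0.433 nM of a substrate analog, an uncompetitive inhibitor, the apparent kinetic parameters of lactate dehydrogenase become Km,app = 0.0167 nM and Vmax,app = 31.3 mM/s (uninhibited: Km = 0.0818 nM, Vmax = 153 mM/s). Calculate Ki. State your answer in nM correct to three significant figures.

Uncompetitive: Vmax,app = Vmax/α (and Km,app = Km/α) with α = 1 + [I]/Ki.
α = Vmax/Vmax,app = 153/31.3 = 4.888.
Ki = [I]/(α − 1) = 0.433/3.888 = 0.111 nM.

0.111 nM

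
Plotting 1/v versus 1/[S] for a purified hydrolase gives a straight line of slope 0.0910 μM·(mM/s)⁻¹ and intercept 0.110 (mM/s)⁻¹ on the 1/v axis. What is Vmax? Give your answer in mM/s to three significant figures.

The y-intercept of a Lineweaver–Burk plot equals 1/Vmax, so Vmax = 1/0.110 = 9.09 mM/s.

9.09 mM/s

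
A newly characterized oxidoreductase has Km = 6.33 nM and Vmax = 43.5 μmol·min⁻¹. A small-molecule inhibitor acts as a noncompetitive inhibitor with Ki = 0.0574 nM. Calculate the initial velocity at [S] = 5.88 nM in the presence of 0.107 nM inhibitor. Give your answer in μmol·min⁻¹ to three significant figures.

With α = 1 + [I]/Ki = 1 + 0.107/0.0574 = 2.864, the noncompetitive rate law is v = (Vmax/α)·[S] / (Km + [S]).
v = (43.5/2.864)×5.88 / (6.33 + 5.88) = 89.31/12.21 = 7.31 μmol·min⁻¹.

7.31 μmol·min⁻¹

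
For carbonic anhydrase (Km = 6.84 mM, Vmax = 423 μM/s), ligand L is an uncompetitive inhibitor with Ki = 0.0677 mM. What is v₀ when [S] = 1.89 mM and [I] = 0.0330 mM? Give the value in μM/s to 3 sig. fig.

α = 1 + [I]/Ki = 1 + 0.0330/0.0677 = 1.487.
For an uncompetitive inhibitor, both parameters are divided by α, giving Vmax/α and Km/α: Km,app = 4.60 mM, Vmax,app = 284 μM/s.
v = Vmax,app·[S]/(Km,app + [S]) = 284 × 1.89/(4.60 + 1.89) = 82.8 μM/s.

82.8 μM/s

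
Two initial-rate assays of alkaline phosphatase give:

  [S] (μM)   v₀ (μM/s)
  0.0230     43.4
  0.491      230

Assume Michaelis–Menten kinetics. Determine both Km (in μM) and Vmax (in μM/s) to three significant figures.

Km = 0.132 μM; Vmax = 292 μM/s

From v = Vmax[S]/(Km+[S]), each point gives Vmax = v(Km+[S])/[S].
Equating: 43.4(Km+0.0230)/0.0230 = 230(Km+0.491)/0.491.
1887·Km + 43.4 = 468.4·Km + 230, so (1887 − 468.4)·Km = 230 − 43.4.
Km = 186.6/1419 = 0.132 μM; then Vmax = 43.4(0.132+0.0230)/0.0230 = 292 μM/s.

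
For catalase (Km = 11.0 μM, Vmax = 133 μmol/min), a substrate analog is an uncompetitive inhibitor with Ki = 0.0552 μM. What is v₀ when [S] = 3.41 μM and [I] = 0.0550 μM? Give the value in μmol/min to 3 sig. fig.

25.5 μmol/min

α = 1 + [I]/Ki = 1 + 0.0550/0.0552 = 1.996.
For an uncompetitive inhibitor, both parameters are divided by α, giving Vmax/α and Km/α: Km,app = 5.51 μM, Vmax,app = 66.6 μmol/min.
v = Vmax,app·[S]/(Km,app + [S]) = 66.6 × 3.41/(5.51 + 3.41) = 25.5 μmol/min.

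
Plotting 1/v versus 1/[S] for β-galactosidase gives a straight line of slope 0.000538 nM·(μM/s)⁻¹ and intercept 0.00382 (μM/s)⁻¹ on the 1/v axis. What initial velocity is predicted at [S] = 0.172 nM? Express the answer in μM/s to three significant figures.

144 μM/s

The y-intercept is 1/Vmax, so Vmax = 1/0.00382 = 262 μM/s.
The slope is Km/Vmax, so Km = 0.000538 × 262 = 0.141 nM.
Then v = 262 × 0.172/(0.141 + 0.172) = 144 μM/s.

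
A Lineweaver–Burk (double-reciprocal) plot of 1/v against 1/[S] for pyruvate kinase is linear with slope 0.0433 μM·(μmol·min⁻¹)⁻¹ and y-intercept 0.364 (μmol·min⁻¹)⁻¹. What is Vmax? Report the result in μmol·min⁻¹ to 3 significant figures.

2.75 μmol·min⁻¹

The y-intercept of a Lineweaver–Burk plot equals 1/Vmax, so Vmax = 1/0.364 = 2.75 μmol·min⁻¹.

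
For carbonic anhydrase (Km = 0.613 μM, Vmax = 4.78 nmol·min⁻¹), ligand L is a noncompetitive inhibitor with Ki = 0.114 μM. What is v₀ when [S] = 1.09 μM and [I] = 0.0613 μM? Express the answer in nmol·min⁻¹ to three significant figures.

With α = 1 + [I]/Ki = 1 + 0.0613/0.114 = 1.538, the noncompetitive rate law is v = (Vmax/α)·[S] / (Km + [S]).
v = (4.78/1.538)×1.09 / (0.613 + 1.09) = 3.388/1.703 = 1.99 nmol·min⁻¹.

1.99 nmol·min⁻¹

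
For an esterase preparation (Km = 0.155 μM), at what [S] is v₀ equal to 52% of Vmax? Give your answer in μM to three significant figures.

v/Vmax = [S]/(Km+[S]) = 0.52, so [S] = Km·0.52/(1 − 0.52) = 0.155 × 1.083.
[S] = 0.168 μM.

0.168 μM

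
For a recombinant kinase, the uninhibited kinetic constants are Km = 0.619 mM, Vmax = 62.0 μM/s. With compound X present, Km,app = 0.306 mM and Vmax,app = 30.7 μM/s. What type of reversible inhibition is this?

Both Km and Vmax decrease by the same factor (~2.02-fold) — characteristic of uncompetitive inhibition.

uncompetitive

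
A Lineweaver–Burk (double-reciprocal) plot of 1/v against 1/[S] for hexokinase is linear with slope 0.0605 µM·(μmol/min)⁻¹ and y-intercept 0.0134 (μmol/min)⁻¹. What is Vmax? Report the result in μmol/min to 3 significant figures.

The y-intercept of a Lineweaver–Burk plot equals 1/Vmax, so Vmax = 1/0.0134 = 74.6 μmol/min.

74.6 μmol/min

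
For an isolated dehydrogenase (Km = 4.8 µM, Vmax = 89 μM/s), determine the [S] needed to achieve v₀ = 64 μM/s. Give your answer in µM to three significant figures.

12.3 µM

The required fractional saturation is v/Vmax = 64/89 = 0.7191.
Then [S]/(Km+[S]) = 0.7191 ⇒ [S] = 4.8 × 0.7191/(1 − 0.7191) = 12.3 µM.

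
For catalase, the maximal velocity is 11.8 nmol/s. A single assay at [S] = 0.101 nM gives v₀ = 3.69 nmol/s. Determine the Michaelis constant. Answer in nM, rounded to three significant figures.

0.222 nM

From v = Vmax[S]/(Km+[S]), Km = [S](Vmax − v)/v.
Km = 0.101 × (11.8 − 3.69) / 3.69 = 0.8191/3.69 = 0.222 nM.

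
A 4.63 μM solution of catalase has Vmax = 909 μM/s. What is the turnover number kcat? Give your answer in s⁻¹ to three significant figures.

kcat = Vmax/[E]total = 909 μM/s / 4.63 μM = 196 s⁻¹.

196 s⁻¹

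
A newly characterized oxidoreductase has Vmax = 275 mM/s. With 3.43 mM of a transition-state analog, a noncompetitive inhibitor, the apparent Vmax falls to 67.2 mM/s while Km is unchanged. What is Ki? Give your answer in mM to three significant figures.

Noncompetitive: Vmax,app = Vmax/α with α = 1 + [I]/Ki.
α = Vmax/Vmax,app = 275/67.2 = 4.092.
Since α = 1 + [I]/Ki, [I]/Ki = 4.092 − 1 = 3.092 and Ki = 3.43/3.092 = 1.11 mM.

1.11 mM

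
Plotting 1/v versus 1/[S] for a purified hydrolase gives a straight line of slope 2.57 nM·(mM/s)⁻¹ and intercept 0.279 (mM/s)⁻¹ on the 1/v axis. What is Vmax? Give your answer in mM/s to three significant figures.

The y-intercept of a Lineweaver–Burk plot equals 1/Vmax, so Vmax = 1/0.279 = 3.58 mM/s.

3.58 mM/s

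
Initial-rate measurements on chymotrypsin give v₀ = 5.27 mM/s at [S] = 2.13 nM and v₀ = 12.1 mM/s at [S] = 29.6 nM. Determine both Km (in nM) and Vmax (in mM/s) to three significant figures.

Km = 3.31 nM; Vmax = 13.5 mM/s

In reciprocal form, 1/v = (Km/Vmax)·(1/[S]) + 1/Vmax. The two points give (1/[S], 1/v) = (0.4695, 0.1898) and (0.03378, 0.08264).
Slope = (0.1898 − 0.08264)/(0.4695 − 0.03378) = 0.2458; intercept = 0.1898 − 0.2458×0.4695 = 0.07434.
Vmax = 1/intercept = 13.5 mM/s; Km = slope × Vmax = 0.2458 × 13.5 = 3.31 nM.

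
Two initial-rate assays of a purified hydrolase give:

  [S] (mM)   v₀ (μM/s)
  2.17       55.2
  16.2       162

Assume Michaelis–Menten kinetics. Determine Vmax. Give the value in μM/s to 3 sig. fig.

From v = Vmax[S]/(Km+[S]), each point gives Vmax = v(Km+[S])/[S].
Equating: 55.2(Km+2.17)/2.17 = 162(Km+16.2)/16.2.
25.44·Km + 55.2 = 10.00·Km + 162, so (25.44 − 10.00)·Km = 162 − 55.2.
Km = 106.8/15.44 = 6.92 mM; then Vmax = 55.2(6.92+2.17)/2.17 = 231 μM/s.

231 μM/s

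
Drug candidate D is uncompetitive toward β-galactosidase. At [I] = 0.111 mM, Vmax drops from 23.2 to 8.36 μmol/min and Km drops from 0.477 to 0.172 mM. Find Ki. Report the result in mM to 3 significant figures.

Uncompetitive: Vmax,app = Vmax/α (and Km,app = Km/α) with α = 1 + [I]/Ki.
α = Vmax/Vmax,app = 23.2/8.36 = 2.775.
Ki = [I]/(α − 1) = 0.111/1.775 = 0.0625 mM.

0.0625 mM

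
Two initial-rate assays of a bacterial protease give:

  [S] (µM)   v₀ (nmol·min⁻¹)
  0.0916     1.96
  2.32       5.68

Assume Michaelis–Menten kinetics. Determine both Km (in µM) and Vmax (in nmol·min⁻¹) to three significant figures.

Km = 0.196 µM; Vmax = 6.16 nmol·min⁻¹

From v = Vmax[S]/(Km+[S]), each point gives Vmax = v(Km+[S])/[S].
Equating: 1.96(Km+0.0916)/0.0916 = 5.68(Km+2.32)/2.32.
21.40·Km + 1.96 = 2.448·Km + 5.68, so (21.40 − 2.448)·Km = 5.68 − 1.96.
Km = 3.720/18.95 = 0.196 µM; then Vmax = 1.96(0.196+0.0916)/0.0916 = 6.16 nmol·min⁻¹.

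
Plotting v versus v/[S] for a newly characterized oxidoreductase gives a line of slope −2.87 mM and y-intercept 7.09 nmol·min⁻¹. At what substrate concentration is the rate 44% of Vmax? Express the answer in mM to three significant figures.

2.26 mM

The Eadie–Hofstee slope gives Km = 2.87 mM (slope = −Km).
v/Vmax = [S]/(Km+[S]) = 0.44 ⇒ [S] = Km·0.44/(1−0.44) = 2.87 × 0.7857 = 2.26 mM.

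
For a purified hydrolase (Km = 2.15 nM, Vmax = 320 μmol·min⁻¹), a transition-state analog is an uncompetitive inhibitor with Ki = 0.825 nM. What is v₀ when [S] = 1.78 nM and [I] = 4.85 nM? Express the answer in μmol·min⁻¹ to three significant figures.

39.6 μmol·min⁻¹

α = 1 + [I]/Ki = 1 + 4.85/0.825 = 6.879.
For an uncompetitive inhibitor, both parameters are divided by α, giving Vmax/α and Km/α: Km,app = 0.313 nM, Vmax,app = 46.5 μmol·min⁻¹.
v = Vmax,app·[S]/(Km,app + [S]) = 46.5 × 1.78/(0.313 + 1.78) = 39.6 μmol·min⁻¹.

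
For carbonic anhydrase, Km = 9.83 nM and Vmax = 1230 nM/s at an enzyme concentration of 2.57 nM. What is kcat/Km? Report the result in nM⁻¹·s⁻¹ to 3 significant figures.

kcat = Vmax/[E]total = 1230/2.57 = 479 s⁻¹.
kcat/Km = 479/9.83 = 48.7 nM⁻¹·s⁻¹.

48.7 nM⁻¹·s⁻¹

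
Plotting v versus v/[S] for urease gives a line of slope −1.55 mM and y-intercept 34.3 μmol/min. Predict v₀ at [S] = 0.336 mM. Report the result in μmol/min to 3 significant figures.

6.11 μmol/min

In the Eadie–Hofstee form v = Vmax − Km·(v/[S]), the slope is −Km and the intercept is Vmax, so Km = 1.55 mM and Vmax = 34.3 μmol/min.
v = 34.3 × 0.336/(1.55 + 0.336) = 6.11 μmol/min.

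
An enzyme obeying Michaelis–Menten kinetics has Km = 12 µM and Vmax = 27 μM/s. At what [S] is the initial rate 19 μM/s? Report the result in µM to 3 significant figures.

28.5 µM

Rearranging v = Vmax[S]/(Km+[S]) gives [S] = Km·v/(Vmax − v).
[S] = 12 × 19 / (27 − 19) = 228.0/8.000 = 28.5 µM.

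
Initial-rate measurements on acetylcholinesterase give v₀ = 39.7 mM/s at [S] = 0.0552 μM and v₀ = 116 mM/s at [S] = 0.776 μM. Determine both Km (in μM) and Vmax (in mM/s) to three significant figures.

In reciprocal form, 1/v = (Km/Vmax)·(1/[S]) + 1/Vmax. The two points give (1/[S], 1/v) = (18.12, 0.02519) and (1.289, 0.008621).
Slope = (0.02519 − 0.008621)/(18.12 − 1.289) = 0.0009846; intercept = 0.02519 − 0.0009846×18.12 = 0.007352.
Vmax = 1/intercept = 136 mM/s; Km = slope × Vmax = 0.0009846 × 136 = 0.134 μM.

Km = 0.134 μM; Vmax = 136 mM/s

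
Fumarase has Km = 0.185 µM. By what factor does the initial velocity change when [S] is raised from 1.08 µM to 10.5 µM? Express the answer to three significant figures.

The fractional saturations are [S]/(Km+[S]) = 1.08/1.265 = 0.8538 and 10.5/10.68 = 0.9827.
v₂/v₁ is just their ratio: 0.9827/0.8538 = 1.15.

1.15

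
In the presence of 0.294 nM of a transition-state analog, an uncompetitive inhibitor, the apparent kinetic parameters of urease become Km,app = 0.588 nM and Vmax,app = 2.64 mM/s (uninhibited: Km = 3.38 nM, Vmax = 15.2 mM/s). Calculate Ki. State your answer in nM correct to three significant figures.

0.0618 nM

Uncompetitive: Vmax,app = Vmax/α (and Km,app = Km/α) with α = 1 + [I]/Ki.
α = Vmax/Vmax,app = 15.2/2.64 = 5.758.
Ki = [I]/(α − 1) = 0.294/4.758 = 0.0618 nM.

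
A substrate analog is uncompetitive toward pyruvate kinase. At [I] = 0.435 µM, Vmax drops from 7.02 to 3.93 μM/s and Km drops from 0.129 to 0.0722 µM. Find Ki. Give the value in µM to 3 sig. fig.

Uncompetitive: Vmax,app = Vmax/α (and Km,app = Km/α) with α = 1 + [I]/Ki.
α = Vmax/Vmax,app = 7.02/3.93 = 1.786.
Ki = [I]/(α − 1) = 0.435/0.7863 = 0.553 µM.

0.553 µM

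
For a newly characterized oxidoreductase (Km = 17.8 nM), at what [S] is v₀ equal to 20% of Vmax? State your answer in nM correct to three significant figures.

v/Vmax = [S]/(Km+[S]) = 0.2, so [S] = Km·0.2/(1 − 0.2) = 17.8 × 0.2500.
[S] = 4.45 nM.

4.45 nM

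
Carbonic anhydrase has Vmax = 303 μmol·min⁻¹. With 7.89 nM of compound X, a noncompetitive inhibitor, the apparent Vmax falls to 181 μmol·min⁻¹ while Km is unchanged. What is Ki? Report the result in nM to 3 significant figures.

Noncompetitive: Vmax,app = Vmax/α with α = 1 + [I]/Ki.
α = Vmax/Vmax,app = 303/181 = 1.674.
Ki = [I]/(α − 1) = 7.89/0.6740 = 11.7 nM.

11.7 nM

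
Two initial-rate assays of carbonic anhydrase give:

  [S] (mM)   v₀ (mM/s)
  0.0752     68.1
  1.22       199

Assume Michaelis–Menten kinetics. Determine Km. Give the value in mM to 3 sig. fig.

In reciprocal form, 1/v = (Km/Vmax)·(1/[S]) + 1/Vmax. The two points give (1/[S], 1/v) = (13.30, 0.01468) and (0.8197, 0.005025).
Slope = (0.01468 − 0.005025)/(13.30 − 0.8197) = 0.0007741; intercept = 0.01468 − 0.0007741×13.30 = 0.004391.
Vmax = 1/intercept = 228 mM/s; Km = slope × Vmax = 0.0007741 × 228 = 0.176 mM.

0.176 mM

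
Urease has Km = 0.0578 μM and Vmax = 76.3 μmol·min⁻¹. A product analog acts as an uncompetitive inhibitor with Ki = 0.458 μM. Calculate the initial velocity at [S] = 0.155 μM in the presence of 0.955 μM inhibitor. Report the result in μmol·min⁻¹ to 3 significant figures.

22.1 μmol·min⁻¹

With α = 1 + [I]/Ki = 1 + 0.955/0.458 = 3.085, the uncompetitive rate law is v = (Vmax/α)·[S] / (Km/α + [S]).
v = (76.3/3.085)×0.155 / (0.0578/3.085 + 0.155) = 3.833/0.1737 = 22.1 μmol·min⁻¹.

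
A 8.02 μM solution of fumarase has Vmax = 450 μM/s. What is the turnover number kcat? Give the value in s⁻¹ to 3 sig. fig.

56.1 s⁻¹

kcat = Vmax/[E]total = 450 μM/s / 8.02 μM = 56.1 s⁻¹.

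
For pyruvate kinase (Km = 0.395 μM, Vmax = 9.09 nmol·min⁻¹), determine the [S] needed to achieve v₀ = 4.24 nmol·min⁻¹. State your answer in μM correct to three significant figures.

0.345 μM

Rearranging v = Vmax[S]/(Km+[S]) gives [S] = Km·v/(Vmax − v).
[S] = 0.395 × 4.24 / (9.09 − 4.24) = 1.675/4.850 = 0.345 μM.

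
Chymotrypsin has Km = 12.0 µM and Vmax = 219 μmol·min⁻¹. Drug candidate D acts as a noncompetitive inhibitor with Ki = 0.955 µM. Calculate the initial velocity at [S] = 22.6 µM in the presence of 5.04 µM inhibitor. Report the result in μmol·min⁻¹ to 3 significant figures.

22.8 μmol·min⁻¹

α = 1 + [I]/Ki = 1 + 5.04/0.955 = 6.277.
For a noncompetitive inhibitor, Vmax is reduced to Vmax/α while Km is unchanged: Km,app = 12.0 µM, Vmax,app = 34.9 μmol·min⁻¹.
v = Vmax,app·[S]/(Km,app + [S]) = 34.9 × 22.6/(12.0 + 22.6) = 22.8 μmol·min⁻¹.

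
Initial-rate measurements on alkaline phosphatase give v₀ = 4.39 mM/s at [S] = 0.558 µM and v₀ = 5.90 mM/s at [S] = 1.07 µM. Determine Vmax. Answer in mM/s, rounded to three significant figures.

From v = Vmax[S]/(Km+[S]), each point gives Vmax = v(Km+[S])/[S].
Equating: 4.39(Km+0.558)/0.558 = 5.90(Km+1.07)/1.07.
7.867·Km + 4.39 = 5.514·Km + 5.90, so (7.867 − 5.514)·Km = 5.90 − 4.39.
Km = 1.510/2.353 = 0.642 µM; then Vmax = 4.39(0.642+0.558)/0.558 = 9.44 mM/s.

9.44 mM/s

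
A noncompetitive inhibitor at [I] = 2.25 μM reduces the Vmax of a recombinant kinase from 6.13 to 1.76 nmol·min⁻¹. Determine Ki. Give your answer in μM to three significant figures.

0.906 μM

Noncompetitive: Vmax,app = Vmax/α with α = 1 + [I]/Ki.
α = Vmax/Vmax,app = 6.13/1.76 = 3.483.
Since α = 1 + [I]/Ki, [I]/Ki = 3.483 − 1 = 2.483 and Ki = 2.25/2.483 = 0.906 μM.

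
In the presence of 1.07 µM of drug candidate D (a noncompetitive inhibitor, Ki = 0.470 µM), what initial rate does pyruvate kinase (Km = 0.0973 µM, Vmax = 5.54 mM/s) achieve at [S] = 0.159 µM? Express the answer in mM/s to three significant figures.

1.05 mM/s

With α = 1 + [I]/Ki = 1 + 1.07/0.470 = 3.277, the noncompetitive rate law is v = (Vmax/α)·[S] / (Km + [S]).
v = (5.54/3.277)×0.159 / (0.0973 + 0.159) = 0.2688/0.2563 = 1.05 mM/s.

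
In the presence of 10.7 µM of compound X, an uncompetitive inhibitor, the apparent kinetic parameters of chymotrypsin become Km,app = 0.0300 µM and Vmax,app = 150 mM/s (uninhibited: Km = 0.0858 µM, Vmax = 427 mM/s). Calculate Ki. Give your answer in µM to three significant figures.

5.79 µM

Uncompetitive: Vmax,app = Vmax/α (and Km,app = Km/α) with α = 1 + [I]/Ki.
α = Vmax/Vmax,app = 427/150 = 2.847.
Since α = 1 + [I]/Ki, [I]/Ki = 2.847 − 1 = 1.847 and Ki = 10.7/1.847 = 5.79 µM.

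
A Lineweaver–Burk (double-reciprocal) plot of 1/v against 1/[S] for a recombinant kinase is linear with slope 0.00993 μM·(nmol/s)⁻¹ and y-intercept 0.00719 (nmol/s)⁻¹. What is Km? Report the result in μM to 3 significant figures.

1.38 μM

y-intercept = 1/Vmax ⇒ Vmax = 139 nmol/s; slope = Km/Vmax ⇒ Km = slope × Vmax.
Km = 0.00993 × 139 = 1.38 μM.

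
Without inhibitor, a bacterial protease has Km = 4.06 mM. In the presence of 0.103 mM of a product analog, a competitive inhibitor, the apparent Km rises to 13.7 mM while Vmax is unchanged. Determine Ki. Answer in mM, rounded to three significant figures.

Competitive: Km,app = α·Km with α = 1 + [I]/Ki.
α = Km,app/Km = 13.7/4.06 = 3.374.
Ki = [I]/(α − 1) = 0.103/2.374 = 0.0434 mM.

0.0434 mM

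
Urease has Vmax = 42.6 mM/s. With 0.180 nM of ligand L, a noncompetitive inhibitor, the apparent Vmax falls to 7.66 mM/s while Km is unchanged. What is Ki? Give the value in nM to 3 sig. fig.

Noncompetitive: Vmax,app = Vmax/α with α = 1 + [I]/Ki.
α = Vmax/Vmax,app = 42.6/7.66 = 5.561.
Since α = 1 + [I]/Ki, [I]/Ki = 5.561 − 1 = 4.561 and Ki = 0.180/4.561 = 0.0395 nM.

0.0395 nM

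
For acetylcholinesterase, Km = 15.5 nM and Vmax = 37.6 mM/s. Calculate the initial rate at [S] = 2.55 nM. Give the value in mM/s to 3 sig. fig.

[S]/(Km+[S]) = 2.55/18.05 = 0.1413, the fractional saturation.
v = 0.1413 × Vmax = 0.1413 × 37.6 = 5.31 mM/s.

5.31 mM/s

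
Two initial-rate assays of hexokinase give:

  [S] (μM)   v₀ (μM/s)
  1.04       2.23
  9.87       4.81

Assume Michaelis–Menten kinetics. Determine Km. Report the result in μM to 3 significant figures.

In reciprocal form, 1/v = (Km/Vmax)·(1/[S]) + 1/Vmax. The two points give (1/[S], 1/v) = (0.9615, 0.4484) and (0.1013, 0.2079).
Slope = (0.4484 − 0.2079)/(0.9615 − 0.1013) = 0.2796; intercept = 0.4484 − 0.2796×0.9615 = 0.1796.
Vmax = 1/intercept = 5.57 μM/s; Km = slope × Vmax = 0.2796 × 5.57 = 1.56 μM.

1.56 μM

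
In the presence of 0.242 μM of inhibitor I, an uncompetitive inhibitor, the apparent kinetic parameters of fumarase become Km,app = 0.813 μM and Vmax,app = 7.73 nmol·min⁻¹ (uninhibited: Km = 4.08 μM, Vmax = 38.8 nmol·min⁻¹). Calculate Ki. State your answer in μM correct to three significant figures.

0.0602 μM

Uncompetitive: Vmax,app = Vmax/α (and Km,app = Km/α) with α = 1 + [I]/Ki.
α = Vmax/Vmax,app = 38.8/7.73 = 5.019.
Ki = [I]/(α − 1) = 0.242/4.019 = 0.0602 μM.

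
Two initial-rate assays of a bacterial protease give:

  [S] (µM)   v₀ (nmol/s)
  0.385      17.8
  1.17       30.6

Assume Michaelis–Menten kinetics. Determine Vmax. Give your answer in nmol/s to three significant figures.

47.3 nmol/s

From v = Vmax[S]/(Km+[S]), each point gives Vmax = v(Km+[S])/[S].
Equating: 17.8(Km+0.385)/0.385 = 30.6(Km+1.17)/1.17.
46.23·Km + 17.8 = 26.15·Km + 30.6, so (46.23 − 26.15)·Km = 30.6 − 17.8.
Km = 12.80/20.08 = 0.637 µM; then Vmax = 17.8(0.637+0.385)/0.385 = 47.3 nmol/s.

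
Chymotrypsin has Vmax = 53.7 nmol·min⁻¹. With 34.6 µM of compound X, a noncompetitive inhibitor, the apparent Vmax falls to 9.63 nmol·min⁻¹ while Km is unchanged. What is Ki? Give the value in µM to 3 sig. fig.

Noncompetitive: Vmax,app = Vmax/α with α = 1 + [I]/Ki.
α = Vmax/Vmax,app = 53.7/9.63 = 5.576.
Ki = [I]/(α − 1) = 34.6/4.576 = 7.56 µM.

7.56 µM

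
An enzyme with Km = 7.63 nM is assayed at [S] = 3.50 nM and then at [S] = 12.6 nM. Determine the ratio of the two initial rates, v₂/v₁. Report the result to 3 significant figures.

The fractional saturations are [S]/(Km+[S]) = 3.50/11.13 = 0.3145 and 12.6/20.23 = 0.6228.
v₂/v₁ is just their ratio: 0.6228/0.3145 = 1.98.

1.98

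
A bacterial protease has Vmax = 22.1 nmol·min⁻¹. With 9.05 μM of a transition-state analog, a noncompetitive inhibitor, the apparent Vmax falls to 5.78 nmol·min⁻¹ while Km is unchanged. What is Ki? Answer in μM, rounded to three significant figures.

3.21 μM

Noncompetitive: Vmax,app = Vmax/α with α = 1 + [I]/Ki.
α = Vmax/Vmax,app = 22.1/5.78 = 3.824.
Ki = [I]/(α − 1) = 9.05/2.824 = 3.21 μM.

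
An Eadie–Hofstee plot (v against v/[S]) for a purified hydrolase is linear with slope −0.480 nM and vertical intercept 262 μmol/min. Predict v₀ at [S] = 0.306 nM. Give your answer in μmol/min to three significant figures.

In the Eadie–Hofstee form v = Vmax − Km·(v/[S]), the slope is −Km and the intercept is Vmax, so Km = 0.480 nM and Vmax = 262 μmol/min.
v = 262 × 0.306/(0.480 + 0.306) = 102 μmol/min.

102 μmol/min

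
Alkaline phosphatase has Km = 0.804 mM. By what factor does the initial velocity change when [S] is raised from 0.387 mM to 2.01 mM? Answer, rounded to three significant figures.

2.20

Since Vmax cancels, v₂/v₁ = [S]₂(Km+[S]₁) / [S]₁(Km+[S]₂).
= 2.01×(0.804+0.387) / (0.387×(0.804+2.01)) = 2.394/1.089 = 2.20.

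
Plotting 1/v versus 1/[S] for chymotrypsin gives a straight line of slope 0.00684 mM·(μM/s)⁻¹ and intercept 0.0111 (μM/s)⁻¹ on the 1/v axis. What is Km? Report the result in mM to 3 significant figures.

0.616 mM

y-intercept = 1/Vmax ⇒ Vmax = 90.1 μM/s; slope = Km/Vmax ⇒ Km = slope × Vmax.
Km = 0.00684 × 90.1 = 0.616 mM.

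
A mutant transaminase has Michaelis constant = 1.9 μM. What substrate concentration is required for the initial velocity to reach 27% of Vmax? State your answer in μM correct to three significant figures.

0.703 μM

v/Vmax = [S]/(Km+[S]) = 0.27, so [S] = Km·0.27/(1 − 0.27) = 1.9 × 0.3699.
[S] = 0.703 μM.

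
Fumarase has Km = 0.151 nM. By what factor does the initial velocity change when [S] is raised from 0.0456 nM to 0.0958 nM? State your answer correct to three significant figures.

1.67

The fractional saturations are [S]/(Km+[S]) = 0.0456/0.1966 = 0.2319 and 0.0958/0.2468 = 0.3882.
v₂/v₁ is just their ratio: 0.3882/0.2319 = 1.67.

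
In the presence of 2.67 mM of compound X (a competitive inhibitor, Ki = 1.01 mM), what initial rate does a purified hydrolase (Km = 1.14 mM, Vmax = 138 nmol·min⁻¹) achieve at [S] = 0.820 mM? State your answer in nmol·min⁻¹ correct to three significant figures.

With α = 1 + [I]/Ki = 1 + 2.67/1.01 = 3.644, the competitive rate law is v = Vmax[S] / (αKm + [S]).
v = 138×0.820 / (3.644×1.14 + 0.820) = 113.2/4.974 = 22.8 nmol·min⁻¹.

22.8 nmol·min⁻¹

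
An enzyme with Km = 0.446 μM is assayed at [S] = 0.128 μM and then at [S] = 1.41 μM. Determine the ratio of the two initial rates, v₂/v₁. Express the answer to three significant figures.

3.41

Since Vmax cancels, v₂/v₁ = [S]₂(Km+[S]₁) / [S]₁(Km+[S]₂).
= 1.41×(0.446+0.128) / (0.128×(0.446+1.41)) = 0.8093/0.2376 = 3.41.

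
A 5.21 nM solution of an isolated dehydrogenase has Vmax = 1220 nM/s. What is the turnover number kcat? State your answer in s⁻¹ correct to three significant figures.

kcat = Vmax/[E]total = 1220 nM/s / 5.21 nM = 234 s⁻¹.

234 s⁻¹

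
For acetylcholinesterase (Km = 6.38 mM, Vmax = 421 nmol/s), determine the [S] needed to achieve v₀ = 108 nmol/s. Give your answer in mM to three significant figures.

The required fractional saturation is v/Vmax = 108/421 = 0.2565.
Then [S]/(Km+[S]) = 0.2565 ⇒ [S] = 6.38 × 0.2565/(1 − 0.2565) = 2.20 mM.

2.20 mM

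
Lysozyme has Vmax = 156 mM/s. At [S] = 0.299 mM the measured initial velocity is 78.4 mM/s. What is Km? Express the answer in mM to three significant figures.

0.296 mM

v/Vmax = 78.4/156 = 0.5026 = [S]/(Km+[S]).
So Km + [S] = [S]/0.5026 = 0.5949 mM, giving Km = 0.5949 − 0.299 = 0.296 mM.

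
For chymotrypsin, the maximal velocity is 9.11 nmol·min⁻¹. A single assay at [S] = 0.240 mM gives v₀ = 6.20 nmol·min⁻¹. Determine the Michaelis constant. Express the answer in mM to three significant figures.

From v = Vmax[S]/(Km+[S]), Km = [S](Vmax − v)/v.
Km = 0.240 × (9.11 − 6.20) / 6.20 = 0.6984/6.20 = 0.113 mM.

0.113 mM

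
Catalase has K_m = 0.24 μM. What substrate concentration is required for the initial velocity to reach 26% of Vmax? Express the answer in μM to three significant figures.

v/Vmax = [S]/(Km+[S]) = 0.26, so [S] = Km·0.26/(1 − 0.26) = 0.24 × 0.3514.
[S] = 0.0843 μM.

0.0843 μM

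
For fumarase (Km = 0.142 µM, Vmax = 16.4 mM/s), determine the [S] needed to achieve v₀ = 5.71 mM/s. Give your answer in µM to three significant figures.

Rearranging v = Vmax[S]/(Km+[S]) gives [S] = Km·v/(Vmax − v).
[S] = 0.142 × 5.71 / (16.4 − 5.71) = 0.8108/10.69 = 0.0758 µM.

0.0758 µM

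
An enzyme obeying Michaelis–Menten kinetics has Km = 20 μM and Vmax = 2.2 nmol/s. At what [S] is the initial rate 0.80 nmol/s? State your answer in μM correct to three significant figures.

The required fractional saturation is v/Vmax = 0.80/2.2 = 0.3636.
Then [S]/(Km+[S]) = 0.3636 ⇒ [S] = 20 × 0.3636/(1 − 0.3636) = 11.4 μM.

11.4 μM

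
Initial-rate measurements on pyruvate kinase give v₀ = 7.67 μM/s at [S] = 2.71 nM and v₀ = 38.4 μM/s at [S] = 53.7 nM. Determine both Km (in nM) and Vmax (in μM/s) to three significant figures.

Km = 14.5 nM; Vmax = 48.8 μM/s

From v = Vmax[S]/(Km+[S]), each point gives Vmax = v(Km+[S])/[S].
Equating: 7.67(Km+2.71)/2.71 = 38.4(Km+53.7)/53.7.
2.830·Km + 7.67 = 0.7151·Km + 38.4, so (2.830 − 0.7151)·Km = 38.4 − 7.67.
Km = 30.73/2.115 = 14.5 nM; then Vmax = 7.67(14.5+2.71)/2.71 = 48.8 μM/s.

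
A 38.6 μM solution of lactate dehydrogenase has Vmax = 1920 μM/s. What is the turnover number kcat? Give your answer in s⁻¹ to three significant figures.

49.7 s⁻¹

kcat = Vmax/[E]total = 1920 μM/s / 38.6 μM = 49.7 s⁻¹.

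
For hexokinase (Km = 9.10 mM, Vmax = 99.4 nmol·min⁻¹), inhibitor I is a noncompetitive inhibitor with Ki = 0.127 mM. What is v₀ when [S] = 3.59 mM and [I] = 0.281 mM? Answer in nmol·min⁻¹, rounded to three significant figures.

8.75 nmol·min⁻¹

With α = 1 + [I]/Ki = 1 + 0.281/0.127 = 3.213, the noncompetitive rate law is v = (Vmax/α)·[S] / (Km + [S]).
v = (99.4/3.213)×3.59 / (9.10 + 3.59) = 111.1/12.69 = 8.75 nmol·min⁻¹.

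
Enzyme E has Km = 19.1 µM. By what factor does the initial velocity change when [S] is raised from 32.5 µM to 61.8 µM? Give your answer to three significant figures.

1.21

The fractional saturations are [S]/(Km+[S]) = 32.5/51.60 = 0.6298 and 61.8/80.90 = 0.7639.
v₂/v₁ is just their ratio: 0.7639/0.6298 = 1.21.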